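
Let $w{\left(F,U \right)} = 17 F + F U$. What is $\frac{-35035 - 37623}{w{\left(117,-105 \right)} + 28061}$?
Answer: $- \frac{4274}{1045} \approx -4.09$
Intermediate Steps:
$\frac{-35035 - 37623}{w{\left(117,-105 \right)} + 28061} = \frac{-35035 - 37623}{117 \left(17 - 105\right) + 28061} = - \frac{72658}{117 \left(-88\right) + 28061} = - \frac{72658}{-10296 + 28061} = - \frac{72658}{17765} = \left(-72658\right) \frac{1}{17765} = - \frac{4274}{1045}$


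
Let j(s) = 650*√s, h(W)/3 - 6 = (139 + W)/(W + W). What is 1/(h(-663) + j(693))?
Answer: -46852/715013025745 + 1904799*√77/286005210298 ≈ 5.8376e-5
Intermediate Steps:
h(W) = 18 + 3*(139 + W)/(2*W) (h(W) = 18 + 3*((139 + W)/(W + W)) = 18 + 3*((139 + W)/((2*W))) = 18 + 3*((139 + W)*(1/(2*W))) = 18 + 3*((139 + W)/(2*W)) = 18 + 3*(139 + W)/(2*W))
1/(h(-663) + j(693)) = 1/((3/2)*(139 + 13*(-663))/(-663) + 650*√693) = 1/((3/2)*(-1/663)*(139 - 8619) + 650*(3*√77)) = 1/((3/2)*(-1/663)*(-8480) + 1950*√77) = 1/(4240/221 + 1950*√77)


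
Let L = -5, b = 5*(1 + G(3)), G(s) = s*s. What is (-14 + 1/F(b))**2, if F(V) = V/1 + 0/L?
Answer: 488601/2500 ≈ 195.44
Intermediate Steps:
G(s) = s**2
b = 50 (b = 5*(1 + 3**2) = 5*(1 + 9) = 5*10 = 50)
F(V) = V (F(V) = V/1 + 0/(-5) = V*1 + 0*(-1/5) = V + 0 = V)
(-14 + 1/F(b))**2 = (-14 + 1/50)**2 = (-699/50)**2 = 488601/2500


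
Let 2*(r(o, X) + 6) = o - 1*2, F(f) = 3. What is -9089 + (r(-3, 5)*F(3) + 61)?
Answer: -18107/2 ≈ -9053.5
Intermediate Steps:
r(o, X) = -7 + o/2 (r(o, X) = -6 + (o - 1*2)/2 = -6 + (o - 2)/2 = -6 + (-2 + o)/2 = -6 + (-1 + o/2) = -7 + o/2)
-9089 + (r(-3, 5)*F(3) + 61) = -9089 + ((-7 + (1/2)*(-3))*3 + 61) = -9089 + ((-7 - 3/2)*3 + 61) = -9089 + (-17/2*3 + 61) = -9089 + (-51/2 + 61) = -9089 + 71/2 = -18107/2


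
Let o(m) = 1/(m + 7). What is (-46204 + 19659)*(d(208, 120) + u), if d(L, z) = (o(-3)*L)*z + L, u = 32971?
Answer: -1046377355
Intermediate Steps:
o(m) = 1/(7 + m)
d(L, z) = L + L*z/4 (d(L, z) = (L/(7 - 3))*z + L = (L/4)*z + L = L*z/4 + L = L + L*z/4)
(-46204 + 19659)*(d(208, 120) + u) = (-46204 + 19659)*((1/4)*208*(4 + 120) + 32971) = -26545*((1/4)*208*124 + 32971) = -26545*(6448 + 32971) = -26545*39419 = -1046377355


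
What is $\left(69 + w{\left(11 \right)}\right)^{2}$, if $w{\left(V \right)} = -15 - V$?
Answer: $1849$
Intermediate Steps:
$\left(69 + w{\left(11 \right)}\right)^{2} = \left(69 - 26\right)^{2} = 43^{2} = 1849$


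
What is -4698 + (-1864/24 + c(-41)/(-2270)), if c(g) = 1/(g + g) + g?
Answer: -2666817691/558420 ≈ -4775.6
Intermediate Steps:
c(g) = g + 1/(2*g) (c(g) = 1/(2*g) + g = g + 1/(2*g))
-4698 + (-1864/24 + c(-41)/(-2270)) = -4698 + (-1864/24 + (-41 + (½)/(-41))/(-2270)) = -4698 + (-1864*1/24 + (-41 + (½)*(-1/41))*(-1/2270)) = -4698 + (-233/3 + (-41 - 1/82)*(-1/2270)) = -4698 + (-233/3 - 3363/82*(-1/2270)) = -4698 + (-233/3 + 3363/186140) = -4698 - 43360531/558420 = -2666817691/558420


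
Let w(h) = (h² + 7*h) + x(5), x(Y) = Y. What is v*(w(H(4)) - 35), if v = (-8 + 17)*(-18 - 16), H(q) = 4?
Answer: -4284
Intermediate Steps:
v = -306 (v = 9*(-34) = -306)
w(h) = 5 + h² + 7*h (w(h) = (h² + 7*h) + 5 = 5 + h² + 7*h)
v*(w(H(4)) - 35) = -306*((5 + 4² + 7*4) - 35) = -306*((5 + 16 + 28) - 35) = -306*(49 - 35) = -306*14 = -4284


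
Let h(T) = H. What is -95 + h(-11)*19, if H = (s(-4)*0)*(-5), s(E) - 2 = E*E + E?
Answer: -95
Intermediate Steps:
s(E) = 2 + E + E² (s(E) = 2 + (E*E + E) = 2 + (E² + E) = 2 + (E + E²) = 2 + E + E²)
H = 0 (H = ((2 - 4 + (-4)²)*0)*(-5) = ((2 - 4 + 16)*0)*(-5) = (14*0)*(-5) = 0*(-5) = 0)
h(T) = 0
-95 + h(-11)*19 = -95 + 0*19 = -95 + 0 = -95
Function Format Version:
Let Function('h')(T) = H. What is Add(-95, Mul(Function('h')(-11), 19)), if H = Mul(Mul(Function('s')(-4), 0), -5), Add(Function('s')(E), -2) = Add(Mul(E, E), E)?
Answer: -95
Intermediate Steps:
Function('s')(E) = Add(2, E, Pow(E, 2)) (Function('s')(E) = Add(2, Add(Mul(E, E), E)) = Add(2, Add(Pow(E, 2), E)) = Add(2, Add(E, Pow(E, 2))) = Add(2, E, Pow(E, 2)))
H = 0 (H = Mul(Mul(Add(2, -4, Pow(-4, 2)), 0), -5) = Mul(Mul(Add(2, -4, 16), 0), -5) = Mul(Mul(14, 0), -5) = Mul(0, -5) = 0)
Function('h')(T) = 0
Add(-95, Mul(Function('h')(-11), 19)) = Add(-95, Mul(0, 19)) = Add(-95, 0) = -95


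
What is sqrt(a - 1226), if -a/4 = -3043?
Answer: sqrt(10946) ≈ 104.62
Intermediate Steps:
a = 12172 (a = -4*(-3043) = 12172)
sqrt(a - 1226) = sqrt(12172 - 1226) = sqrt(10946)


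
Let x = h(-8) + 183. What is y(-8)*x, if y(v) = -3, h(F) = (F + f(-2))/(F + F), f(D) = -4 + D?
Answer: -4413/8 ≈ -551.63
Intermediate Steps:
h(F) = (-6 + F)/(2*F) (h(F) = (F + (-4 - 2))/(F + F) = (F - 6)/((2*F)) = (-6 + F)*(1/(2*F)) = (-6 + F)/(2*F))
x = 1471/8 (x = (½)*(-6 - 8)/(-8) + 183 = (½)*(-⅛)*(-14) + 183 = 7/8 + 183 = 1471/8 ≈ 183.88)
y(-8)*x = -3*1471/8 = -4413/8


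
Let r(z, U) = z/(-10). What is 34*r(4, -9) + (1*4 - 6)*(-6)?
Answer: -8/5 ≈ -1.6000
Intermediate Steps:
r(z, U) = -z/10 (r(z, U) = z*(-1/10) = -z/10)
34*r(4, -9) + (1*4 - 6)*(-6) = 34*(-1/10*4) + (1*4 - 6)*(-6) = 34*(-2/5) + (4 - 6)*(-6) = -68/5 - 2*(-6) = -68/5 + 12 = -8/5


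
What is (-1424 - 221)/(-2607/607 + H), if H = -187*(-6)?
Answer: -142645/96921 ≈ -1.4718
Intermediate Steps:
H = 1122
(-1424 - 221)/(-2607/607 + H) = (-1424 - 221)/(-2607/607 + 1122) = -1645/(-2607*1/607 + 1122) = -1645/(-2607/607 + 1122) = -1645/678447/607 = -1645*607/678447 = -142645/96921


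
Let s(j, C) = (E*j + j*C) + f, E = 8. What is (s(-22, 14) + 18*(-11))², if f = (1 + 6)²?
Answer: 400689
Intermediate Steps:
f = 49 (f = 7² = 49)
s(j, C) = 49 + 8*j + C*j (s(j, C) = (8*j + j*C) + 49 = (8*j + C*j) + 49 = 49 + 8*j + C*j)
(s(-22, 14) + 18*(-11))² = ((49 + 8*(-22) + 14*(-22)) + 18*(-11))² = ((49 - 176 - 308) - 198)² = (-435 - 198)² = (-633)² = 400689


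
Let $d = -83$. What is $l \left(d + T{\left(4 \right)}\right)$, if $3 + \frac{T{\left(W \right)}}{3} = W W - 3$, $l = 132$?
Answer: $-6996$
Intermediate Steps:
$T{\left(W \right)} = -18 + 3 W^{2}$ ($T{\left(W \right)} = -9 + 3 \left(W W - 3\right) = -9 + 3 \left(W^{2} - 3\right) = -9 + 3 \left(-3 + W^{2}\right) = -9 + \left(-9 + 3 W^{2}\right) = -18 + 3 W^{2}$)
$l \left(d + T{\left(4 \right)}\right) = 132 \left(-83 - \left(18 - 3 \cdot 4^{2}\right)\right) = 132 \left(-83 + \left(-18 + 3 \cdot 16\right)\right) = 132 \left(-83 + \left(-18 + 48\right)\right) = 132 \left(-83 + 30\right) = 132 \left(-53\right) = -6996$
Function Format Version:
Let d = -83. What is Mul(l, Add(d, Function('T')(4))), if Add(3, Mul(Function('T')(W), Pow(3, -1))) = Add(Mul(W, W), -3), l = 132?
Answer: -6996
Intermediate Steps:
Function('T')(W) = Add(-18, Mul(3, Pow(W, 2))) (Function('T')(W) = Add(-9, Mul(3, Add(Mul(W, W), -3))) = Add(-9, Mul(3, Add(Pow(W, 2), -3))) = Add(-9, Mul(3, Add(-3, Pow(W, 2)))) = Add(-9, Add(-9, Mul(3, Pow(W, 2)))) = Add(-18, Mul(3, Pow(W, 2))))
Mul(l, Add(d, Function('T')(4))) = Mul(132, Add(-83, Add(-18, Mul(3, Pow(4, 2))))) = Mul(132, Add(-83, Add(-18, Mul(3, 16)))) = Mul(132, Add(-83, Add(-18, 48))) = Mul(132, Add(-83, 30)) = Mul(132, -53) = -6996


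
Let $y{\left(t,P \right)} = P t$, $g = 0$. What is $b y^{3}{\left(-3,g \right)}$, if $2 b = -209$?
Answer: $0$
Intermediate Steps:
$b = - \frac{209}{2}$ ($b = \frac{1}{2} \left(-209\right) = - \frac{209}{2} \approx -104.5$)
$b y^{3}{\left(-3,g \right)} = - \frac{209 \left(0 \left(-3\right)\right)^{3}}{2} = - \frac{209 \cdot 0^{3}}{2} = \left(- \frac{209}{2}\right) 0 = 0$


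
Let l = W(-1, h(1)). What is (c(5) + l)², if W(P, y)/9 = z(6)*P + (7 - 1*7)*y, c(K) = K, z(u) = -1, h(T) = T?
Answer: 196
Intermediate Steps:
W(P, y) = -9*P (W(P, y) = 9*(-P + (7 - 1*7)*y) = 9*(-P + (7 - 7)*y) = 9*(-P + 0*y) = 9*(-P + 0) = 9*(-P) = -9*P)
l = 9 (l = -9*(-1) = 9)
(c(5) + l)² = (5 + 9)² = 14² = 196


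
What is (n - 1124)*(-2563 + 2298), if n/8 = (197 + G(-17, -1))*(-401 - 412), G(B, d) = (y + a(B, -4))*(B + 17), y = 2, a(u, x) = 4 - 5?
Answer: 339839180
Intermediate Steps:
a(u, x) = -1
G(B, d) = 17 + B (G(B, d) = (2 - 1)*(B + 17) = 1*(17 + B) = 17 + B)
n = -1281288 (n = 8*((197 + (17 - 17))*(-401 - 412)) = 8*((197 + 0)*(-813)) = 8*(197*(-813)) = 8*(-160161) = -1281288)
(n - 1124)*(-2563 + 2298) = (-1281288 - 1124)*(-2563 + 2298) = -1282412*(-265) = 339839180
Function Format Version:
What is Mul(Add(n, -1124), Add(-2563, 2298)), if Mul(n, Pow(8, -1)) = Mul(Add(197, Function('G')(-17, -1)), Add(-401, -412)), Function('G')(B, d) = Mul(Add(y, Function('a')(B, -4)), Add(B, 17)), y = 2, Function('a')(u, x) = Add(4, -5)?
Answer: 339839180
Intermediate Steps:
Function('a')(u, x) = -1
Function('G')(B, d) = Add(17, B) (Function('G')(B, d) = Mul(Add(2, -1), Add(B, 17)) = Mul(1, Add(17, B)) = Add(17, B))
n = -1281288 (n = Mul(8, Mul(Add(197, Add(17, -17)), Add(-401, -412))) = Mul(8, Mul(Add(197, 0), -813)) = Mul(8, Mul(197, -813)) = Mul(8, -160161) = -1281288)
Mul(Add(n, -1124), Add(-2563, 2298)) = Mul(Add(-1281288, -1124), Add(-2563, 2298)) = Mul(-1282412, -265) = 339839180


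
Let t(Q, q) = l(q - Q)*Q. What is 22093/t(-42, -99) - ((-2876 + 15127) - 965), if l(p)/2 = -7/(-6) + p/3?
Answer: -16884335/1498 ≈ -11271.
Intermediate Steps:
l(p) = 7/3 + 2*p/3 (l(p) = 2*(-7/(-6) + p/3) = 2*(-7*(-1/6) + p*(1/3)) = 2*(7/6 + p/3) = 7/3 + 2*p/3)
t(Q, q) = Q*(7/3 - 2*Q/3 + 2*q/3) (t(Q, q) = (7/3 + 2*(q - Q)/3)*Q = (7/3 + (-2*Q/3 + 2*q/3))*Q = (7/3 - 2*Q/3 + 2*q/3)*Q = Q*(7/3 - 2*Q/3 + 2*q/3))
22093/t(-42, -99) - ((-2876 + 15127) - 965) = 22093/(((1/3)*(-42)*(7 - 2*(-42) + 2*(-99)))) - ((-2876 + 15127) - 965) = 22093/(((1/3)*(-42)*(7 + 84 - 198))) - (12251 - 965) = 22093/(((1/3)*(-42)*(-107))) - 1*11286 = 22093/1498 - 11286 = -16884335/1498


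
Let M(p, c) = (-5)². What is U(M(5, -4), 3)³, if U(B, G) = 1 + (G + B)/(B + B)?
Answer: 59319/15625 ≈ 3.7964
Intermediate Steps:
M(p, c) = 25
U(B, G) = 1 + (B + G)/(2*B) (U(B, G) = 1 + (B + G)/((2*B)) = 1 + (B + G)*(1/(2*B)) = 1 + (B + G)/(2*B))
U(M(5, -4), 3)³ = ((½)*(3 + 3*25)/25)³ = ((½)*(1/25)*(3 + 75))³ = ((½)*(1/25)*78)³ = (39/25)³ = 59319/15625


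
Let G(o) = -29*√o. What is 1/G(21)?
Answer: -√21/609 ≈ -0.0075248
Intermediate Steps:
1/G(21) = 1/(-29*√21) = -√21/609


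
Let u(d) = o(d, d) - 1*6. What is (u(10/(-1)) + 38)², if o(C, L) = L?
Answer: 484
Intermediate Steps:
u(d) = -6 + d (u(d) = d - 1*6 = d - 6 = -6 + d)
(u(10/(-1)) + 38)² = ((-6 + 10/(-1)) + 38)² = ((-6 + 10*(-1)) + 38)² = ((-6 - 10) + 38)² = (-16 + 38)² = 22² = 484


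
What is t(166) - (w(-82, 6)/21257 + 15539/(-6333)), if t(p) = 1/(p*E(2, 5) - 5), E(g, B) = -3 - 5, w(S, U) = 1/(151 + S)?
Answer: 3374650851777/1375777464293 ≈ 2.4529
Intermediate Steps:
E(g, B) = -8
t(p) = 1/(-5 - 8*p) (t(p) = 1/(p*(-8) - 5) = 1/(-8*p - 5) = 1/(-5 - 8*p))
t(166) - (w(-82, 6)/21257 + 15539/(-6333)) = 1/(-5 - 8*166) - (1/((151 - 82)*21257) + 15539/(-6333)) = 1/(-5 - 1328) - ((1/21257)/69 + 15539*(-1/6333)) = 1/(-1333) - ((1/69)*(1/21257) - 15539/6333) = -1/1333 - (1/1466733 - 15539/6333) = -1/1333 - 1*(-2532395306/1032091121) = -1/1333 + 2532395306/1032091121 = 3374650851777/1375777464293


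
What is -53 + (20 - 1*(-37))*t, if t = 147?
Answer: 8326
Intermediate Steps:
-53 + (20 - 1*(-37))*t = -53 + (20 - 1*(-37))*147 = -53 + (20 + 37)*147 = -53 + 57*147 = -53 + 8379 = 8326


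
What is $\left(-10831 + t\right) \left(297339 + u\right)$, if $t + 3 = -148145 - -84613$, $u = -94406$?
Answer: $-15091315478$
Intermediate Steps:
$t = -63535$ ($t = -3 - 63532 = -63535$)
$\left(-10831 + t\right) \left(297339 + u\right) = \left(-10831 - 63535\right) \left(297339 - 94406\right) = \left(-74366\right) 202933 = -15091315478$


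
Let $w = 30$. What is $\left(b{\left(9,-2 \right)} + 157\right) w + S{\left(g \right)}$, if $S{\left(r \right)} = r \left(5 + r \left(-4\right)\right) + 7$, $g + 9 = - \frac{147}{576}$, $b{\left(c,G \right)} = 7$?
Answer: $\frac{41823023}{9216} \approx 4538.1$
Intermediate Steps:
$g = - \frac{1777}{192}$ ($g = -9 - \frac{147}{576} = -9 - \frac{49}{192} = - \frac{1777}{192} \approx -9.2552$)
$S{\left(r \right)} = 7 + r \left(5 - 4 r\right)$ ($S{\left(r \right)} = r \left(5 - 4 r\right) + 7 = 7 + r \left(5 - 4 r\right)$)
$\left(b{\left(9,-2 \right)} + 157\right) w + S{\left(g \right)} = \left(7 + 157\right) 30 + \left(7 - 4 \left(- \frac{1777}{192}\right)^{2} + 5 \left(- \frac{1777}{192}\right)\right) = 164 \cdot 30 - \frac{3519697}{9216} = 4920 - \frac{3519697}{9216} = \frac{41823023}{9216}$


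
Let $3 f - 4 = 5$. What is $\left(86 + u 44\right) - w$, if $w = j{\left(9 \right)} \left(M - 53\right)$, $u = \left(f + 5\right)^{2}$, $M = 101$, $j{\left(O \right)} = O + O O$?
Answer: $-1418$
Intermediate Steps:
$j{\left(O \right)} = O + O^{2}$
$f = 3$ ($f = \frac{4}{3} + \frac{1}{3} \cdot 5 = \frac{4}{3} + \frac{5}{3} = 3$)
$u = 64$ ($u = \left(3 + 5\right)^{2} = 8^{2} = 64$)
$w = 4320$ ($w = 9 \left(1 + 9\right) \left(101 - 53\right) = 9 \cdot 10 \cdot 48 = 90 \cdot 48 = 4320$)
$\left(86 + u 44\right) - w = \left(86 + 64 \cdot 44\right) - 4320 = \left(86 + 2816\right) - 4320 = 2902 - 4320 = -1418$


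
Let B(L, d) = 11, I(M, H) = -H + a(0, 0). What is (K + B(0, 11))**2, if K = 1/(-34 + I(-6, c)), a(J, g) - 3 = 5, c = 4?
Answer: 108241/900 ≈ 120.27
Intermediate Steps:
a(J, g) = 8 (a(J, g) = 3 + 5 = 8)
I(M, H) = 8 - H (I(M, H) = -H + 8 = 8 - H)
K = -1/30 (K = 1/(-34 + (8 - 1*4)) = 1/(-34 + (8 - 4)) = 1/(-34 + 4) = 1/(-30) = -1/30 ≈ -0.033333)
(K + B(0, 11))**2 = (-1/30 + 11)**2 = (329/30)**2 = 108241/900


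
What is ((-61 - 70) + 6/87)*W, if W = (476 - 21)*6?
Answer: -10365810/29 ≈ -3.5744e+5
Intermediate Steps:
W = 2730 (W = 455*6 = 2730)
((-61 - 70) + 6/87)*W = ((-61 - 70) + 6/87)*2730 = (-131 + 6*(1/87))*2730 = (-131 + 2/29)*2730 = -3797/29*2730 = -10365810/29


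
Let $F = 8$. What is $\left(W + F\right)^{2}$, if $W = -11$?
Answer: $9$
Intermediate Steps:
$\left(W + F\right)^{2} = \left(-11 + 8\right)^{2} = \left(-3\right)^{2} = 9$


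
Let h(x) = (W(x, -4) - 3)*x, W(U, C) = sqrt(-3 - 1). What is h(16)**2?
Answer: 1280 - 3072*I ≈ 1280.0 - 3072.0*I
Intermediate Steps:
W(U, C) = 2*I (W(U, C) = sqrt(-4) = 2*I)
h(x) = x*(-3 + 2*I) (h(x) = (2*I - 3)*x = (-3 + 2*I)*x = x*(-3 + 2*I))
h(16)**2 = (16*(-3 + 2*I))**2 = (-48 + 32*I)**2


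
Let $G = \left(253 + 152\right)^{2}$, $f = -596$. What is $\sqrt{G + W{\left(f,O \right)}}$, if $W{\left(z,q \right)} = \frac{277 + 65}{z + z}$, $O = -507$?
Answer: $\frac{3 \sqrt{1618450069}}{298} \approx 405.0$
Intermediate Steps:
$W{\left(z,q \right)} = \frac{171}{z}$ ($W{\left(z,q \right)} = \frac{342}{2 z} = 342 \frac{1}{2 z} = \frac{171}{z}$)
$G = 164025$ ($G = 405^{2} = 164025$)
$\sqrt{G + W{\left(f,O \right)}} = \sqrt{164025 + \frac{171}{-596}} = \sqrt{164025 + 171 \left(- \frac{1}{596}\right)} = \sqrt{164025 - \frac{171}{596}} = \sqrt{\frac{97758729}{596}} = \frac{3 \sqrt{1618450069}}{298}$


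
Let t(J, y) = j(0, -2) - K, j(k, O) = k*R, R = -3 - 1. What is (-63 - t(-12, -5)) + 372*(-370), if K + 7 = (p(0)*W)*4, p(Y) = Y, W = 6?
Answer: -137710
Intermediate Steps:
R = -4
K = -7 (K = -7 + (0*6)*4 = -7 + 0*4 = -7 + 0 = -7)
j(k, O) = -4*k (j(k, O) = k*(-4) = -4*k)
t(J, y) = 7 (t(J, y) = -4*0 - 1*(-7) = 0 + 7 = 7)
(-63 - t(-12, -5)) + 372*(-370) = (-63 - 1*7) + 372*(-370) = (-63 - 7) - 137640 = -70 - 137640 = -137710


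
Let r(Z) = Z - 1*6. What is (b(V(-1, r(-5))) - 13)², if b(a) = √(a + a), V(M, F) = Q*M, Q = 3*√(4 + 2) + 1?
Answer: (13 - I*√2*√(1 + 3*√6))² ≈ 152.3 - 106.24*I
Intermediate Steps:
Q = 1 + 3*√6 (Q = 3*√6 + 1 = 1 + 3*√6 ≈ 8.3485)
r(Z) = -6 + Z (r(Z) = Z - 6 = -6 + Z)
V(M, F) = M*(1 + 3*√6) (V(M, F) = (1 + 3*√6)*M = M*(1 + 3*√6))
b(a) = √2*√a (b(a) = √(2*a) = √2*√a)
(b(V(-1, r(-5))) - 13)² = (√2*√(-(1 + 3*√6)) - 13)² = (√2*√(-1 - 3*√6) - 13)² = (-13 + √2*√(-1 - 3*√6))²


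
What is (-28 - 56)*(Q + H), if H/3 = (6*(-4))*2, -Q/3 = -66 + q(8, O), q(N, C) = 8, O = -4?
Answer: -2520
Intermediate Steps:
Q = 174 (Q = -3*(-66 + 8) = -3*(-58) = 174)
H = -144 (H = 3*((6*(-4))*2) = 3*(-24*2) = 3*(-48) = -144)
(-28 - 56)*(Q + H) = (-28 - 56)*(174 - 144) = -84*30 = -2520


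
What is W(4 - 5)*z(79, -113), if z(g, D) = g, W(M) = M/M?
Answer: 79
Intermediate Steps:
W(M) = 1
W(4 - 5)*z(79, -113) = 1*79 = 79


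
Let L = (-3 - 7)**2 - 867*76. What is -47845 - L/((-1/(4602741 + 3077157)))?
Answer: -505275897061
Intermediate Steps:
L = -65792 (L = (-10)**2 - 65892 = 100 - 65892 = -65792)
-47845 - L/((-1/(4602741 + 3077157))) = -47845 - (-65792)/((-1/(4602741 + 3077157))) = -47845 - (-65792)/((-1/7679898)) = -47845 - (-65792)/((-1*1/7679898)) = -47845 - (-65792)/(-1/7679898) = -47845 - (-65792)*(-7679898) = -47845 - 1*505275849216 = -47845 - 505275849216 = -505275897061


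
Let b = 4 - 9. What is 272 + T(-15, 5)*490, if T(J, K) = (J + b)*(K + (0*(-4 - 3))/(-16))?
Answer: -48728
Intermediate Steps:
b = -5
T(J, K) = K*(-5 + J) (T(J, K) = (J - 5)*(K + (0*(-4 - 3))/(-16)) = (-5 + J)*(K + (0*(-7))*(-1/16)) = (-5 + J)*(K + 0*(-1/16)) = (-5 + J)*(K + 0) = (-5 + J)*K = K*(-5 + J))
272 + T(-15, 5)*490 = 272 + (5*(-5 - 15))*490 = 272 + (5*(-20))*490 = 272 - 100*490 = 272 - 49000 = -48728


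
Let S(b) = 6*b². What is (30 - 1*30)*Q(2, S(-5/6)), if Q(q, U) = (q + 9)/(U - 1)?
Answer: 0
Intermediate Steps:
Q(q, U) = (9 + q)/(-1 + U)
(30 - 1*30)*Q(2, S(-5/6)) = (30 - 1*30)*((9 + 2)/(-1 + 6*(-5/6)²)) = (30 - 30)*(11/(-1 + 6*(-5*⅙)²)) = 0*(11/(-1 + 6*(-⅚)²)) = 0*(11/(-1 + 6*(25/36))) = 0*(11/(-1 + 25/6)) = 0*(11/(19/6)) = 0*((6/19)*11) = 0*(66/19) = 0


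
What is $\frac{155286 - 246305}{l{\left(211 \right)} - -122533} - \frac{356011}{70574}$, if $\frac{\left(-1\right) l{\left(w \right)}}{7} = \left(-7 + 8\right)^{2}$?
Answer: $- \frac{12511044673}{2161787481} \approx -5.7874$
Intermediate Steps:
$l{\left(w \right)} = -7$ ($l{\left(w \right)} = - 7 \left(-7 + 8\right)^{2} = - 7 \cdot 1^{2} = \left(-7\right) 1 = -7$)
$\frac{155286 - 246305}{l{\left(211 \right)} - -122533} - \frac{356011}{70574} = \frac{155286 - 246305}{-7 - -122533} - \frac{356011}{70574} = - \frac{91019}{-7 + 122533} - \frac{356011}{70574} = - \frac{91019}{122526} - \frac{356011}{70574} = - \frac{12511044673}{2161787481}$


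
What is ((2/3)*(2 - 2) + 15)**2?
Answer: 225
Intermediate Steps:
((2/3)*(2 - 2) + 15)**2 = ((2*(1/3))*0 + 15)**2 = ((2/3)*0 + 15)**2 = (0 + 15)**2 = 15**2 = 225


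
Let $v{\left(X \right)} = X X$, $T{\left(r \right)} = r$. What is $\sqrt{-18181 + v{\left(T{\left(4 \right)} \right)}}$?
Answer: $i \sqrt{18165} \approx 134.78 i$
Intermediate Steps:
$v{\left(X \right)} = X^{2}$
$\sqrt{-18181 + v{\left(T{\left(4 \right)} \right)}} = \sqrt{-18181 + 4^{2}} = \sqrt{-18181 + 16} = \sqrt{-18165} = i \sqrt{18165}$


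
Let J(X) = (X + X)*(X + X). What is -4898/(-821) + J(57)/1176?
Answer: 1369147/80458 ≈ 17.017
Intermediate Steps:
J(X) = 4*X**2 (J(X) = (2*X)*(2*X) = 4*X**2)
-4898/(-821) + J(57)/1176 = -4898/(-821) + (4*57**2)/1176 = -4898*(-1/821) + (4*3249)*(1/1176) = 4898/821 + 12996*(1/1176) = 4898/821 + 1083/98 = 1369147/80458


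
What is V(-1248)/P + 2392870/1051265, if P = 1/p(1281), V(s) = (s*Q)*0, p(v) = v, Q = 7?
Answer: 478574/210253 ≈ 2.2762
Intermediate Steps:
V(s) = 0 (V(s) = (s*7)*0 = (7*s)*0 = 0)
P = 1/1281 ≈ 0.00078064
V(-1248)/P + 2392870/1051265 = 0/(1/1281) + 2392870/1051265 = 0*1281 + 2392870*(1/1051265) = 0 + 478574/210253 = 478574/210253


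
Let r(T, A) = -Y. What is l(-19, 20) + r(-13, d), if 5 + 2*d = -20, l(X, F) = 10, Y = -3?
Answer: 13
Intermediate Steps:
d = -25/2 (d = -5/2 + (1/2)*(-20) = -5/2 - 10 = -25/2 ≈ -12.500)
r(T, A) = 3 (r(T, A) = -1*(-3) = 3)
l(-19, 20) + r(-13, d) = 10 + 3 = 13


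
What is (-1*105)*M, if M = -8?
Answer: 840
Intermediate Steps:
(-1*105)*M = -1*105*(-8) = -105*(-8) = 840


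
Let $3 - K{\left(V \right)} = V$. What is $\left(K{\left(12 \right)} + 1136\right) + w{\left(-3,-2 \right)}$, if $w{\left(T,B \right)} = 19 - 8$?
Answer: $1138$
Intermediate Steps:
$w{\left(T,B \right)} = 11$ ($w{\left(T,B \right)} = 19 - 8 = 11$)
$K{\left(V \right)} = 3 - V$
$\left(K{\left(12 \right)} + 1136\right) + w{\left(-3,-2 \right)} = \left(\left(3 - 12\right) + 1136\right) + 11 = \left(-9 + 1136\right) + 11 = 1127 + 11 = 1138$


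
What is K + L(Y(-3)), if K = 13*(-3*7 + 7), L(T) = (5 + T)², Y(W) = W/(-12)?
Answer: -2471/16 ≈ -154.44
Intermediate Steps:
Y(W) = -W/12 (Y(W) = W*(-1/12) = -W/12)
K = -182 (K = 13*(-21 + 7) = 13*(-14) = -182)
K + L(Y(-3)) = -182 + (5 - 1/12*(-3))² = -182 + (5 + ¼)² = -182 + (21/4)² = -182 + 441/16 = -2471/16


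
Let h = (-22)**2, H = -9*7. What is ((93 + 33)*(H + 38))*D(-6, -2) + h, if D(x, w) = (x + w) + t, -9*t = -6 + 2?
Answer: 24284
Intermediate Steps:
t = 4/9 (t = -(-6 + 2)/9 = -1/9*(-4) = 4/9 ≈ 0.44444)
H = -63
D(x, w) = 4/9 + w + x (D(x, w) = (x + w) + 4/9 = (w + x) + 4/9 = 4/9 + w + x)
h = 484
((93 + 33)*(H + 38))*D(-6, -2) + h = ((93 + 33)*(-63 + 38))*(4/9 - 2 - 6) + 484 = (126*(-25))*(-68/9) + 484 = -3150*(-68/9) + 484 = 23800 + 484 = 24284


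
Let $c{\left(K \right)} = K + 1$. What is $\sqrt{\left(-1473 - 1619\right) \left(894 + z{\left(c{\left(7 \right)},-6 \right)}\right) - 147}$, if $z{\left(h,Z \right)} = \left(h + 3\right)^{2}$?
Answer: $i \sqrt{3138527} \approx 1771.6 i$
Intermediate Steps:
$c{\left(K \right)} = 1 + K$
$z{\left(h,Z \right)} = \left(3 + h\right)^{2}$
$\sqrt{\left(-1473 - 1619\right) \left(894 + z{\left(c{\left(7 \right)},-6 \right)}\right) - 147} = \sqrt{\left(-1473 - 1619\right) \left(894 + \left(3 + \left(1 + 7\right)\right)^{2}\right) - 147} = \sqrt{- 3092 \left(894 + \left(3 + 8\right)^{2}\right) - 147} = \sqrt{- 3092 \left(894 + 11^{2}\right) - 147} = \sqrt{- 3092 \left(894 + 121\right) - 147} = \sqrt{\left(-3092\right) 1015 - 147} = \sqrt{-3138380 - 147} = \sqrt{-3138527} = i \sqrt{3138527}$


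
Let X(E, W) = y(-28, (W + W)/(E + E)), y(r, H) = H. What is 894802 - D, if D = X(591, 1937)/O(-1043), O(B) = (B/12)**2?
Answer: 1286991031570/1438297 ≈ 8.9480e+5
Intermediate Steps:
X(E, W) = W/E (X(E, W) = (W + W)/(E + E) = (2*W)/((2*E)) = (2*W)*(1/(2*E)) = W/E)
O(B) = B**2/144 (O(B) = (B*(1/12))**2 = (B/12)**2 = B**2/144)
D = 624/1438297 (D = (1937/591)/(((1/144)*(-1043)**2)) = (1937*(1/591))/(((1/144)*1087849)) = 1937/(591*(1087849/144)) = (1937/591)*(144/1087849) = 624/1438297 ≈ 0.00043385)
894802 - D = 894802 - 1*624/1438297 = 894802 - 624/1438297 = 1286991031570/1438297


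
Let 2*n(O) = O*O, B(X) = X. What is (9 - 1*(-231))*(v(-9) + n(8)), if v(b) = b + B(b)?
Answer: 3360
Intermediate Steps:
v(b) = 2*b (v(b) = b + b = 2*b)
n(O) = O²/2 (n(O) = (O*O)/2 = O²/2)
(9 - 1*(-231))*(v(-9) + n(8)) = (9 - 1*(-231))*(2*(-9) + (½)*8²) = (9 + 231)*(-18 + (½)*64) = 240*(-18 + 32) = 240*14 = 3360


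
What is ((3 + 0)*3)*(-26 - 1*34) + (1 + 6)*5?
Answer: -505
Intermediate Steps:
((3 + 0)*3)*(-26 - 1*34) + (1 + 6)*5 = (3*3)*(-26 - 34) + 7*5 = 9*(-60) + 35 = -540 + 35 = -505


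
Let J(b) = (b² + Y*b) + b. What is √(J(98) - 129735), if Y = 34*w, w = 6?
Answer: I*√100041 ≈ 316.29*I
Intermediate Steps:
Y = 204 (Y = 34*6 = 204)
J(b) = b² + 205*b (J(b) = (b² + 204*b) + b = b² + 205*b)
√(J(98) - 129735) = √(98*(205 + 98) - 129735) = √(98*303 - 129735) = √(29694 - 129735) = √(-100041) = I*√100041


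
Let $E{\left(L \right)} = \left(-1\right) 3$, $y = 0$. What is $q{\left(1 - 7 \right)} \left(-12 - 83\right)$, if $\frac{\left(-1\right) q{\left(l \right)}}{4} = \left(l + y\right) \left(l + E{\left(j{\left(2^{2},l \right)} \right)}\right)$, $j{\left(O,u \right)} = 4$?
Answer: $20520$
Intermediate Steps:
$E{\left(L \right)} = -3$
$q{\left(l \right)} = - 4 l \left(-3 + l\right)$ ($q{\left(l \right)} = - 4 \left(l + 0\right) \left(l - 3\right) = - 4 l \left(-3 + l\right)$)
$q{\left(1 - 7 \right)} \left(-12 - 83\right) = 4 \left(1 - 7\right) \left(3 - \left(1 - 7\right)\right) \left(-12 - 83\right) = 4 \left(1 - 7\right) \left(3 - \left(1 - 7\right)\right) \left(-95\right) = 4 \left(-6\right) \left(3 - -6\right) \left(-95\right) = 4 \left(-6\right) \left(3 + 6\right) \left(-95\right) = 4 \left(-6\right) 9 \left(-95\right) = \left(-216\right) \left(-95\right) = 20520$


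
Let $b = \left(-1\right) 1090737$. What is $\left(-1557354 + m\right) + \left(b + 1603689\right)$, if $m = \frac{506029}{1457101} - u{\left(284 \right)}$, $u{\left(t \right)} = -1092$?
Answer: $- \frac{1520207538281}{1457101} \approx -1.0433 \cdot 10^{6}$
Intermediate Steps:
$b = -1090737$
$m = \frac{1591660321}{1457101}$ ($m = \frac{506029}{1457101} - -1092 = 506029 \cdot \frac{1}{1457101} + 1092 = \frac{506029}{1457101} + 1092 = \frac{1591660321}{1457101} \approx 1092.3$)
$\left(-1557354 + m\right) + \left(b + 1603689\right) = \left(-1557354 + \frac{1591660321}{1457101}\right) + \left(-1090737 + 1603689\right) = - \frac{2267630410433}{1457101} + 512952 = - \frac{1520207538281}{1457101}$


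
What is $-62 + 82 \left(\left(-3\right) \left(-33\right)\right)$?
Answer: $8056$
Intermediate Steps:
$-62 + 82 \left(\left(-3\right) \left(-33\right)\right) = -62 + 82 \cdot 99 = -62 + 8118 = 8056$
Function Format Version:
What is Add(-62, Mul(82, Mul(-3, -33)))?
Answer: 8056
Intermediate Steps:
Add(-62, Mul(82, Mul(-3, -33))) = Add(-62, Mul(82, 99)) = Add(-62, 8118) = 8056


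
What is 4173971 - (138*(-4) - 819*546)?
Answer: 4621697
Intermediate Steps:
4173971 - (138*(-4) - 819*546) = 4173971 - (-552 - 447174) = 4173971 - 1*(-447726) = 4173971 + 447726 = 4621697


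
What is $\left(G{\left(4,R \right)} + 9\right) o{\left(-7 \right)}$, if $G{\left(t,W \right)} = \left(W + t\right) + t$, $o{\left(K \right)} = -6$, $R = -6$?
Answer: $-66$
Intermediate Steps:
$G{\left(t,W \right)} = W + 2 t$
$\left(G{\left(4,R \right)} + 9\right) o{\left(-7 \right)} = \left(\left(-6 + 2 \cdot 4\right) + 9\right) \left(-6\right) = \left(\left(-6 + 8\right) + 9\right) \left(-6\right) = \left(2 + 9\right) \left(-6\right) = 11 \left(-6\right) = -66$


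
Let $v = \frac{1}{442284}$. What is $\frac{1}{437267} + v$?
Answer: $\frac{879551}{193396197828} \approx 4.5479 \cdot 10^{-6}$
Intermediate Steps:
$v = \frac{1}{442284} \approx 2.261 \cdot 10^{-6}$
$\frac{1}{437267} + v = \frac{1}{437267} + \frac{1}{442284} = \frac{879551}{193396197828}$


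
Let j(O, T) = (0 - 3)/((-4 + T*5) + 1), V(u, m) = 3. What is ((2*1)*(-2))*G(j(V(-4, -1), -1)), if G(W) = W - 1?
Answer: 5/2 ≈ 2.5000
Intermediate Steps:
j(O, T) = -3/(-3 + 5*T) (j(O, T) = -3/((-4 + 5*T) + 1) = -3/(-3 + 5*T))
G(W) = -1 + W
((2*1)*(-2))*G(j(V(-4, -1), -1)) = ((2*1)*(-2))*(-1 - 3/(-3 + 5*(-1))) = (2*(-2))*(-1 - 3/(-3 - 5)) = -4*(-1 - 3/(-8)) = -4*(-1 - 3*(-⅛)) = -4*(-1 + 3/8) = -4*(-5/8) = 5/2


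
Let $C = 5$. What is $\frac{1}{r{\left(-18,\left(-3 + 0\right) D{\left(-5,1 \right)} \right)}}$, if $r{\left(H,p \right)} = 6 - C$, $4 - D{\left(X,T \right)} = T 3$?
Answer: $1$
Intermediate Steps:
$D{\left(X,T \right)} = 4 - 3 T$ ($D{\left(X,T \right)} = 4 - T 3 = 4 - 3 T$)
$r{\left(H,p \right)} = 1$ ($r{\left(H,p \right)} = 6 - 5 = 1$)
$\frac{1}{r{\left(-18,\left(-3 + 0\right) D{\left(-5,1 \right)} \right)}} = 1^{-1} = 1$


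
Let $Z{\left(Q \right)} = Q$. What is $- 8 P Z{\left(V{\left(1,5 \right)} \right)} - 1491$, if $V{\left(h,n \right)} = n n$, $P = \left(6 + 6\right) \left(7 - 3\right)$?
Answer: $-11091$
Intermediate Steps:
$P = 48$ ($P = 12 \cdot 4 = 48$)
$V{\left(h,n \right)} = n^{2}$
$- 8 P Z{\left(V{\left(1,5 \right)} \right)} - 1491 = \left(-8\right) 48 \cdot 5^{2} - 1491 = \left(-384\right) 25 - 1491 = -9600 - 1491 = -11091$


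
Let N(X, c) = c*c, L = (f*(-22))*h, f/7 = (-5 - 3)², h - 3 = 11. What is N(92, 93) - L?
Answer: 146633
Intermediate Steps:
h = 14 (h = 3 + 11 = 14)
f = 448 (f = 7*(-5 - 3)² = 7*(-8)² = 7*64 = 448)
L = -137984 (L = (448*(-22))*14 = -9856*14 = -137984)
N(X, c) = c²
N(92, 93) - L = 93² - 1*(-137984) = 8649 + 137984 = 146633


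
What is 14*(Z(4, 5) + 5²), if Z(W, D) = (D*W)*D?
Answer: 1750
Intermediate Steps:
Z(W, D) = W*D²
14*(Z(4, 5) + 5²) = 14*(4*5² + 5²) = 14*(4*25 + 25) = 14*(100 + 25) = 14*125 = 1750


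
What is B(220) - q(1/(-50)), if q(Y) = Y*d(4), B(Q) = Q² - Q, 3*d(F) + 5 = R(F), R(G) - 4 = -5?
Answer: 1204499/25 ≈ 48180.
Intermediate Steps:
R(G) = -1 (R(G) = 4 - 5 = -1)
d(F) = -2 (d(F) = -5/3 + (⅓)*(-1) = -5/3 - ⅓ = -2)
q(Y) = -2*Y (q(Y) = Y*(-2) = -2*Y)
B(220) - q(1/(-50)) = 220*(-1 + 220) - (-2)/(-50) = 220*219 - (-2)*(-1)/50 = 48180 - 1*1/25 = 48180 - 1/25 = 1204499/25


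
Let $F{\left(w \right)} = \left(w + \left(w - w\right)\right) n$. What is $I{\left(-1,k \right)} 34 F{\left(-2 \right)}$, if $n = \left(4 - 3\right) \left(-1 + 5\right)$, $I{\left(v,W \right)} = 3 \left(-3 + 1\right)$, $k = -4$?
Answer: $1632$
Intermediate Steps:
$I{\left(v,W \right)} = -6$ ($I{\left(v,W \right)} = 3 \left(-2\right) = -6$)
$n = 4$ ($n = 1 \cdot 4 = 4$)
$F{\left(w \right)} = 4 w$ ($F{\left(w \right)} = \left(w + \left(w - w\right)\right) 4 = \left(w + 0\right) 4 = w 4 = 4 w$)
$I{\left(-1,k \right)} 34 F{\left(-2 \right)} = \left(-6\right) 34 \cdot 4 \left(-2\right) = \left(-204\right) \left(-8\right) = 1632$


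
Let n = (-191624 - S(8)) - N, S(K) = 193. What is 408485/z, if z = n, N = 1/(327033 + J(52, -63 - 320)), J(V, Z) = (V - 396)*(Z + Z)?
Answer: -48245101289/22655007146 ≈ -2.1296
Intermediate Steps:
J(V, Z) = 2*Z*(-396 + V) (J(V, Z) = (-396 + V)*(2*Z) = 2*Z*(-396 + V))
N = 1/590537 (N = 1/(327033 + 2*(-63 - 320)*(-396 + 52)) = 1/(327033 + 2*(-383)*(-344)) = 1/(327033 + 263504) = 1/590537 ≈ 1.6934e-6)
n = -113275035730/590537 (n = (-191624 - 1*193) - 1*1/590537 = (-191624 - 193) - 1/590537 = -191817 - 1/590537 = -113275035730/590537 ≈ -1.9182e+5)
z = -113275035730/590537 ≈ -1.9182e+5
408485/z = 408485/(-113275035730/590537) = 408485*(-590537/113275035730) = -48245101289/22655007146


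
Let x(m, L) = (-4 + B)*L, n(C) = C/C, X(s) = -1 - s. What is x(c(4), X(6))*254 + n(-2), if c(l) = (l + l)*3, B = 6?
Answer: -3555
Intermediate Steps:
c(l) = 6*l (c(l) = (2*l)*3 = 6*l)
n(C) = 1
x(m, L) = 2*L (x(m, L) = (-4 + 6)*L = 2*L)
x(c(4), X(6))*254 + n(-2) = (2*(-1 - 1*6))*254 + 1 = (2*(-1 - 6))*254 + 1 = (2*(-7))*254 + 1 = -14*254 + 1 = -3556 + 1 = -3555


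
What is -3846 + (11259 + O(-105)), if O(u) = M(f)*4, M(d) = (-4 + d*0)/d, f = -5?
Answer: 37081/5 ≈ 7416.2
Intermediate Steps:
M(d) = -4/d (M(d) = (-4 + 0)/d = -4/d)
O(u) = 16/5 (O(u) = -4/(-5)*4 = -4*(-1/5)*4 = (4/5)*4 = 16/5)
-3846 + (11259 + O(-105)) = -3846 + (11259 + 16/5) = -3846 + 56311/5 = 37081/5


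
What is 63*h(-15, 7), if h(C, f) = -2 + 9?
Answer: 441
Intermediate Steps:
h(C, f) = 7
63*h(-15, 7) = 63*7 = 441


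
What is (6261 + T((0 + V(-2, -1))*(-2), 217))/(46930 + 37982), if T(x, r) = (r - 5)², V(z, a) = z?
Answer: 51205/84912 ≈ 0.60304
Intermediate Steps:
T(x, r) = (-5 + r)²
(6261 + T((0 + V(-2, -1))*(-2), 217))/(46930 + 37982) = (6261 + (-5 + 217)²)/(46930 + 37982) = (6261 + 212²)/84912 = (6261 + 44944)*(1/84912) = 51205*(1/84912) = 51205/84912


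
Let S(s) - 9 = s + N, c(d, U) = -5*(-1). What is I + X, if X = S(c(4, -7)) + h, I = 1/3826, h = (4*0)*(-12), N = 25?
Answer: 149215/3826 ≈ 39.000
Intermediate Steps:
c(d, U) = 5
h = 0 (h = 0*(-12) = 0)
S(s) = 34 + s (S(s) = 9 + (s + 25) = 9 + (25 + s) = 34 + s)
I = 1/3826 ≈ 0.00026137
X = 39 (X = (34 + 5) + 0 = 39 + 0 = 39)
I + X = 1/3826 + 39 = 149215/3826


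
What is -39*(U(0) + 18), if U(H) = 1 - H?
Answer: -741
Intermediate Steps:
-39*(U(0) + 18) = -39*((1 - 1*0) + 18) = -39*((1 + 0) + 18) = -39*(1 + 18) = -39*19 = -741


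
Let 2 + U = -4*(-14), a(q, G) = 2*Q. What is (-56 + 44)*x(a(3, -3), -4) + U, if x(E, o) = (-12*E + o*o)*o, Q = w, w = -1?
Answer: 1974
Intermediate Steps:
Q = -1
a(q, G) = -2 (a(q, G) = 2*(-1) = -2)
U = 54 (U = -2 - 4*(-14) = -2 + 56 = 54)
x(E, o) = o*(o**2 - 12*E) (x(E, o) = (-12*E + o**2)*o = (o**2 - 12*E)*o = o*(o**2 - 12*E))
(-56 + 44)*x(a(3, -3), -4) + U = (-56 + 44)*(-4*((-4)**2 - 12*(-2))) + 54 = -(-48)*(16 + 24) + 54 = -(-48)*40 + 54 = -12*(-160) + 54 = 1920 + 54 = 1974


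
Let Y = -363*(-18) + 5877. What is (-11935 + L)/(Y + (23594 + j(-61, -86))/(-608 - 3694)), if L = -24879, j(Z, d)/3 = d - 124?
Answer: -79186914/26684579 ≈ -2.9675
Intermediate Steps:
j(Z, d) = -372 + 3*d (j(Z, d) = 3*(d - 124) = 3*(-124 + d) = -372 + 3*d)
Y = 12411 (Y = 6534 + 5877 = 12411)
(-11935 + L)/(Y + (23594 + j(-61, -86))/(-608 - 3694)) = (-11935 - 24879)/(12411 + (23594 + (-372 + 3*(-86)))/(-608 - 3694)) = -36814/(12411 + (23594 + (-372 - 258))/(-4302)) = -36814/(12411 + (23594 - 630)*(-1/4302)) = -36814/(12411 + 22964*(-1/4302)) = -36814/(12411 - 11482/2151) = -36814/26684579/2151 = -36814*2151/26684579 = -79186914/26684579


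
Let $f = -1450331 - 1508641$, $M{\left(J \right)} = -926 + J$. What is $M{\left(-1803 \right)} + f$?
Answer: $-2961701$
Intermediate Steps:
$f = -2958972$ ($f = -1450331 - 1508641 = -2958972$)
$M{\left(-1803 \right)} + f = \left(-926 - 1803\right) - 2958972 = -2729 - 2958972 = -2961701$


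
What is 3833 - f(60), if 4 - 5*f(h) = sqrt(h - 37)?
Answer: 19161/5 + sqrt(23)/5 ≈ 3833.2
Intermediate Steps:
f(h) = 4/5 - sqrt(-37 + h)/5 (f(h) = 4/5 - sqrt(h - 37)/5 = 4/5 - sqrt(-37 + h)/5)
3833 - f(60) = 3833 - (4/5 - sqrt(-37 + 60)/5) = 3833 - (4/5 - sqrt(23)/5) = 3833 + (-4/5 + sqrt(23)/5) = 19161/5 + sqrt(23)/5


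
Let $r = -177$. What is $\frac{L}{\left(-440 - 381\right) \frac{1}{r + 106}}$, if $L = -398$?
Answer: $- \frac{28258}{821} \approx -34.419$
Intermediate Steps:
$\frac{L}{\left(-440 - 381\right) \frac{1}{r + 106}} = - \frac{398}{\left(-440 - 381\right) \frac{1}{-177 + 106}} = - \frac{398}{\left(-821\right) \frac{1}{-71}} = - \frac{398}{\left(-821\right) \left(- \frac{1}{71}\right)} = - \frac{398}{\frac{821}{71}} = \left(-398\right) \frac{71}{821} = - \frac{28258}{821}$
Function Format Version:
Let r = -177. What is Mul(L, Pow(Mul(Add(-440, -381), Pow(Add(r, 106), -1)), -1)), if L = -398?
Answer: Rational(-28258, 821) ≈ -34.419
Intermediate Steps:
Mul(L, Pow(Mul(Add(-440, -381), Pow(Add(r, 106), -1)), -1)) = Mul(-398, Pow(Mul(Add(-440, -381), Pow(Add(-177, 106), -1)), -1)) = Mul(-398, Pow(Mul(-821, Pow(-71, -1)), -1)) = Mul(-398, Pow(Mul(-821, Rational(-1, 71)), -1)) = Mul(-398, Pow(Rational(821, 71), -1)) = Mul(-398, Rational(71, 821)) = Rational(-28258, 821)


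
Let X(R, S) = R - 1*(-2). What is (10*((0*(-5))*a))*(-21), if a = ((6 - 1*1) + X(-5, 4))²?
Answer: 0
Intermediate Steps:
X(R, S) = 2 + R (X(R, S) = R + 2 = 2 + R)
a = 4 (a = ((6 - 1*1) + (2 - 5))² = ((6 - 1) - 3)² = (5 - 3)² = 2² = 4)
(10*((0*(-5))*a))*(-21) = (10*((0*(-5))*4))*(-21) = (10*(0*4))*(-21) = (10*0)*(-21) = 0*(-21) = 0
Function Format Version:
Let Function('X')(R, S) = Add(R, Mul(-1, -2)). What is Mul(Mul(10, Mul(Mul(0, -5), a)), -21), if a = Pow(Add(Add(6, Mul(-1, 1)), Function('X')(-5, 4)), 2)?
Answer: 0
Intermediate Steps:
Function('X')(R, S) = Add(2, R) (Function('X')(R, S) = Add(R, 2) = Add(2, R))
a = 4 (a = Pow(Add(Add(6, Mul(-1, 1)), Add(2, -5)), 2) = Pow(Add(Add(6, -1), -3), 2) = Pow(Add(5, -3), 2) = Pow(2, 2) = 4)
Mul(Mul(10, Mul(Mul(0, -5), a)), -21) = Mul(Mul(10, Mul(Mul(0, -5), 4)), -21) = Mul(Mul(10, Mul(0, 4)), -21) = Mul(Mul(10, 0), -21) = Mul(0, -21) = 0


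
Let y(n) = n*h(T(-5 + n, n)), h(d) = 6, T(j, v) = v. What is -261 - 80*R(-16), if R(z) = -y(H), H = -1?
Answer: -741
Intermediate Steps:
y(n) = 6*n (y(n) = n*6 = 6*n)
R(z) = 6 (R(z) = -6*(-1) = -1*(-6) = 6)
-261 - 80*R(-16) = -261 - 80*6 = -261 - 480 = -741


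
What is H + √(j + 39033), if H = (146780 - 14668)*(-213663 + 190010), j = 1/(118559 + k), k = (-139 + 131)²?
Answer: -3124845136 + 2*√137312396470470/118623 ≈ -3.1248e+9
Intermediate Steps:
k = 64 (k = (-8)² = 64)
j = 1/118623 (j = 1/(118559 + 64) = 1/118623 ≈ 8.4301e-6)
H = -3124845136 (H = 132112*(-23653) = -3124845136)
H + √(j + 39033) = -3124845136 + √(1/118623 + 39033) = -3124845136 + √(4630211560/118623) = -3124845136 + 2*√137312396470470/118623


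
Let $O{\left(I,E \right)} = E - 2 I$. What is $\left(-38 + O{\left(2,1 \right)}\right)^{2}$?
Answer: $1681$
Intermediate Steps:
$\left(-38 + O{\left(2,1 \right)}\right)^{2} = \left(-38 + \left(1 - 4\right)\right)^{2} = \left(-38 - 3\right)^{2} = \left(-41\right)^{2} = 1681$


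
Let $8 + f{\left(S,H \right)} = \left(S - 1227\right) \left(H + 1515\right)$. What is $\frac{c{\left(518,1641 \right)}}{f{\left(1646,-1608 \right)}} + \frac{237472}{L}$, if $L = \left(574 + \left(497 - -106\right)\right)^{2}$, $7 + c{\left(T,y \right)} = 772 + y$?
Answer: $\frac{5922369626}{53993197775} \approx 0.10969$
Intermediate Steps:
$c{\left(T,y \right)} = 765 + y$ ($c{\left(T,y \right)} = -7 + \left(772 + y\right) = 765 + y$)
$L = 1385329$ ($L = \left(574 + \left(497 + 106\right)\right)^{2} = \left(574 + 603\right)^{2} = 1177^{2} = 1385329$)
$f{\left(S,H \right)} = -8 + \left(-1227 + S\right) \left(1515 + H\right)$ ($f{\left(S,H \right)} = -8 + \left(S - 1227\right) \left(H + 1515\right) = -8 + \left(-1227 + S\right) \left(1515 + H\right)$)
$\frac{c{\left(518,1641 \right)}}{f{\left(1646,-1608 \right)}} + \frac{237472}{L} = \frac{765 + 1641}{-1858913 - -1973016 + 1515 \cdot 1646 - 2646768} + \frac{237472}{1385329} = \frac{2406}{-1858913 + 1973016 + 2493690 - 2646768} + 237472 \cdot \frac{1}{1385329} = \frac{2406}{-38975} + \frac{237472}{1385329} = 2406 \left(- \frac{1}{38975}\right) + \frac{237472}{1385329} = - \frac{2406}{38975} + \frac{237472}{1385329} = \frac{5922369626}{53993197775}$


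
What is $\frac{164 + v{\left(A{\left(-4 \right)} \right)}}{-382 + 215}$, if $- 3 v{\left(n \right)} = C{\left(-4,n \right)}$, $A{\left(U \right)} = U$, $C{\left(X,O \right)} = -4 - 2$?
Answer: $- \frac{166}{167} \approx -0.99401$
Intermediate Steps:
$C{\left(X,O \right)} = -6$
$v{\left(n \right)} = 2$ ($v{\left(n \right)} = \left(- \frac{1}{3}\right) \left(-6\right) = 2$)
$\frac{164 + v{\left(A{\left(-4 \right)} \right)}}{-382 + 215} = \frac{164 + 2}{-382 + 215} = \frac{166}{-167} = 166 \left(- \frac{1}{167}\right) = - \frac{166}{167}$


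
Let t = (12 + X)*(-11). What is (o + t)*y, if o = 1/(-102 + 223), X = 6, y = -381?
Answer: 9127617/121 ≈ 75435.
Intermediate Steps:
o = 1/121 ≈ 0.0082645
t = -198 (t = (12 + 6)*(-11) = 18*(-11) = -198)
(o + t)*y = (1/121 - 198)*(-381) = -23957/121*(-381) = 9127617/121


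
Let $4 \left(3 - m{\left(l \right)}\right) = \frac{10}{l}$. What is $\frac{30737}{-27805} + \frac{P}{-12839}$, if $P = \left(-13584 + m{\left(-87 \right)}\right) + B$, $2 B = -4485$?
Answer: $\frac{3944516969}{31057990365} \approx 0.127$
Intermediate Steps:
$B = - \frac{4485}{2}$ ($B = \frac{1}{2} \left(-4485\right) = - \frac{4485}{2} \approx -2242.5$)
$m{\left(l \right)} = 3 - \frac{5}{2 l}$ ($m{\left(l \right)} = 3 - \frac{10 \frac{1}{l}}{4} = 3 - \frac{5}{2 l}$)
$P = - \frac{1376642}{87}$ ($P = \left(-13584 + \left(3 - \frac{5}{2 \left(-87\right)}\right)\right) - \frac{4485}{2} = \left(-13584 + \left(3 - - \frac{5}{174}\right)\right) - \frac{4485}{2} = \left(-13584 + \left(3 + \frac{5}{174}\right)\right) - \frac{4485}{2} = \left(-13584 + \frac{527}{174}\right) - \frac{4485}{2} = - \frac{2363089}{174} - \frac{4485}{2} = - \frac{1376642}{87} \approx -15823.0$)
$\frac{30737}{-27805} + \frac{P}{-12839} = \frac{30737}{-27805} - \frac{1376642}{87 \left(-12839\right)} = 30737 \left(- \frac{1}{27805}\right) - - \frac{1376642}{1116993} = - \frac{30737}{27805} + \frac{1376642}{1116993} = \frac{3944516969}{31057990365}$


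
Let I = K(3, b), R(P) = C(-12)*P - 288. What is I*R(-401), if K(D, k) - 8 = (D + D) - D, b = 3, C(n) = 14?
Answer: -64922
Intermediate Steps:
R(P) = -288 + 14*P (R(P) = 14*P - 288 = -288 + 14*P)
K(D, k) = 8 + D (K(D, k) = 8 + ((D + D) - D) = 8 + (2*D - D) = 8 + D)
I = 11 (I = 8 + 3 = 11)
I*R(-401) = 11*(-288 + 14*(-401)) = 11*(-288 - 5614) = 11*(-5902) = -64922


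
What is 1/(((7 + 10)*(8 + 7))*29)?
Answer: 1/7395 ≈ 0.00013523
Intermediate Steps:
1/(((7 + 10)*(8 + 7))*29) = 1/((17*15)*29) = 1/(255*29) = 1/7395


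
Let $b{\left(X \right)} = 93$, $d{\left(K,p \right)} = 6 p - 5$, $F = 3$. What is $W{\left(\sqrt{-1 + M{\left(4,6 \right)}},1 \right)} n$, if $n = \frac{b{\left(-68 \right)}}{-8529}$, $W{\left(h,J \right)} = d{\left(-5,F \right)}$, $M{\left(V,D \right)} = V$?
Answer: $- \frac{403}{2843} \approx -0.14175$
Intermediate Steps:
$d{\left(K,p \right)} = -5 + 6 p$
$W{\left(h,J \right)} = 13$ ($W{\left(h,J \right)} = -5 + 6 \cdot 3 = -5 + 18 = 13$)
$n = - \frac{31}{2843}$ ($n = \frac{93}{-8529} = 93 \left(- \frac{1}{8529}\right) = - \frac{31}{2843} \approx -0.010904$)
$W{\left(\sqrt{-1 + M{\left(4,6 \right)}},1 \right)} n = 13 \left(- \frac{31}{2843}\right) = - \frac{403}{2843}$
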